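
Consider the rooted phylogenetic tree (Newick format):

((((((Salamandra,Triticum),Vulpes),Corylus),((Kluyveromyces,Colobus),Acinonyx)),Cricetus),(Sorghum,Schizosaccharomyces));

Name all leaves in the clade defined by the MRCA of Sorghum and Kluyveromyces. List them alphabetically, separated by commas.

Tracing Sorghum: it sits inside (Sorghum,Schizosaccharomyces).
Tracing Kluyveromyces: it sits inside (Kluyveromyces,Colobus).
The smallest clade enclosing both is the whole tree (their MRCA is the root), so the answer is all 10 tips in alphabetical order.

Acinonyx, Colobus, Corylus, Cricetus, Kluyveromyces, Salamandra, Schizosaccharomyces, Sorghum, Triticum, Vulpes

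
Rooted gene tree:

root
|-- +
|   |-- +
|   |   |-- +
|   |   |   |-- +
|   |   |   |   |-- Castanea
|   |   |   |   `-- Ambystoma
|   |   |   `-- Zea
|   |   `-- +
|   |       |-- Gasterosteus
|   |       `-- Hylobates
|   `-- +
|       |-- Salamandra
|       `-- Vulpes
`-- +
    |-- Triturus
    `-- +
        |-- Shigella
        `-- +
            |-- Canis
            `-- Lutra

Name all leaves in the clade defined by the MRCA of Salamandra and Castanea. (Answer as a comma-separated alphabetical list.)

Ambystoma, Castanea, Gasterosteus, Hylobates, Salamandra, Vulpes, Zea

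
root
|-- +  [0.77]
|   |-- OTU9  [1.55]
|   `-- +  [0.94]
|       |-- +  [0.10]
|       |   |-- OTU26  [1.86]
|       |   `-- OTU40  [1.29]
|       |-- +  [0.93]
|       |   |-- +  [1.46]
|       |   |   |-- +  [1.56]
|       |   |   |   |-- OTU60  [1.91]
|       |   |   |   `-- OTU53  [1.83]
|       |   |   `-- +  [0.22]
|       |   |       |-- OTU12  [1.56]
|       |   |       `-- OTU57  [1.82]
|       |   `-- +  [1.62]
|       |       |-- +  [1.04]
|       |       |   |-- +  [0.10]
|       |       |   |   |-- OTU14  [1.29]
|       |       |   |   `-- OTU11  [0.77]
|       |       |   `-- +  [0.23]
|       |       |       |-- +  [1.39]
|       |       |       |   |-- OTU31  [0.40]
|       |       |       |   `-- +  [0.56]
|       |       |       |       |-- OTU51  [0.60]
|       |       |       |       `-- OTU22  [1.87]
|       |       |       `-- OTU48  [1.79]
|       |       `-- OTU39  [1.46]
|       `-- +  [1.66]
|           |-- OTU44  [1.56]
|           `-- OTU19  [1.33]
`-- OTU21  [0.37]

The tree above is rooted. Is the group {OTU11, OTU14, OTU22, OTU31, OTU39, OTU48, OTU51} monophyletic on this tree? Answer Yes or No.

Yes

The most recent common ancestor of these taxa subtends (((OTU14,OTU11),((OTU31,(OTU51,OTU22)),OTU48)),OTU39).
That clade has exactly 7 tips — every listed taxon and nothing else — so the group is monophyletic.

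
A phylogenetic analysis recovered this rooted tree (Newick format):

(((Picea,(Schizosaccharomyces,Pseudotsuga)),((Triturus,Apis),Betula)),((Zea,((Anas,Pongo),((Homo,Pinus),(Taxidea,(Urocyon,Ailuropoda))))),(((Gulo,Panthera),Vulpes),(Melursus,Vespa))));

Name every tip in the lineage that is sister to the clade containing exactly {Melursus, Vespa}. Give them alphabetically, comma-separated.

Gulo, Panthera, Vulpes

The clade containing exactly {Melursus, Vespa} attaches to the tree at the node subtending (((Gulo,Panthera),Vulpes),(Melursus,Vespa)).
The other lineage descending from that same node — the sister group — is ((Gulo,Panthera),Vulpes); its 3 tips in alphabetical order are the answer.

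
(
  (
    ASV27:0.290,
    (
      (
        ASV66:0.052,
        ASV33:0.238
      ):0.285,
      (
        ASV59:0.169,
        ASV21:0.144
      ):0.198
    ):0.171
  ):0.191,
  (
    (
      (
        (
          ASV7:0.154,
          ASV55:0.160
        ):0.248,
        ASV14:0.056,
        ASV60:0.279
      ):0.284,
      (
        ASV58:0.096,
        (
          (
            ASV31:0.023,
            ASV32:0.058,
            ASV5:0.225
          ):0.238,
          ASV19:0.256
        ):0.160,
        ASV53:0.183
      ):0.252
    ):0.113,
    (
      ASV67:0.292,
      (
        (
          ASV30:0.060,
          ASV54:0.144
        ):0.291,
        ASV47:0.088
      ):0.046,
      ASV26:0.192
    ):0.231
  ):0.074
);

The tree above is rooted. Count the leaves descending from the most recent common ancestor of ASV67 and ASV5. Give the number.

15

The MRCA of ASV67 and ASV5 is the node subtending ((((ASV7,ASV55),ASV14,ASV60),(ASV58,((ASV31,ASV32,ASV5),ASV19),ASV53)),(ASV67,((ASV30,ASV54),ASV47),ASV26)).
That clade contains 15 terminal taxa: ASV14, ASV19, ASV26, ASV30, ASV31, ASV32, ASV47, ASV5, ASV53, ASV54, ASV55, ASV58, ASV60, ASV67, ASV7.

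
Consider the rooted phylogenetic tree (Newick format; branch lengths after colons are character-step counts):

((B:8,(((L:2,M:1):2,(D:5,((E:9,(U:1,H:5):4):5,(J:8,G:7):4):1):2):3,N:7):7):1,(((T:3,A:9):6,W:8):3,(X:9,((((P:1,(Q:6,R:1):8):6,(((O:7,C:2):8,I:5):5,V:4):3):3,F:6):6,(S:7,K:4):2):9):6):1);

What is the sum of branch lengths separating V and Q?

27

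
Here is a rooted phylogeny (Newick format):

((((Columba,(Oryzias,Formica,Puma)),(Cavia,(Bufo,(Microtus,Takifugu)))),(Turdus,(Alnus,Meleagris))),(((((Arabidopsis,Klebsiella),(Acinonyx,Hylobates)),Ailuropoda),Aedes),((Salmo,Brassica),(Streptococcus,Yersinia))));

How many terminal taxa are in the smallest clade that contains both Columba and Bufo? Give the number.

8

The MRCA of Columba and Bufo is the node subtending ((Columba,(Oryzias,Formica,Puma)),(Cavia,(Bufo,(Microtus,Takifugu)))).
That clade contains 8 terminal taxa: Bufo, Cavia, Columba, Formica, Microtus, Oryzias, Puma, Takifugu.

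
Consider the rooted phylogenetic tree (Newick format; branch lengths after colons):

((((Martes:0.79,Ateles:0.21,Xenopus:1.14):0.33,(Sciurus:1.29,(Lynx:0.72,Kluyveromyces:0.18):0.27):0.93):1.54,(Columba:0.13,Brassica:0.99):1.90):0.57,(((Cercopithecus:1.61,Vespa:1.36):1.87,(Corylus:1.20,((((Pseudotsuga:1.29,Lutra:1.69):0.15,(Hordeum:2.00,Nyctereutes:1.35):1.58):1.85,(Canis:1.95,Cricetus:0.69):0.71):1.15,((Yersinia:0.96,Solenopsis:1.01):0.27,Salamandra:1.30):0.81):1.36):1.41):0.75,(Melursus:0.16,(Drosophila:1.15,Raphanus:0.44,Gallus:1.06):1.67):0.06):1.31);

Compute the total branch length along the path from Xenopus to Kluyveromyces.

The path runs Xenopus → … → MRCA → … → Kluyveromyces; the MRCA is the node subtending ((Martes,Ateles,Xenopus),(Sciurus,(Lynx,Kluyveromyces))).
Branch lengths along that path: 1.14 + 0.33 + 0.93 + 0.27 + 0.18 = 2.85.

2.85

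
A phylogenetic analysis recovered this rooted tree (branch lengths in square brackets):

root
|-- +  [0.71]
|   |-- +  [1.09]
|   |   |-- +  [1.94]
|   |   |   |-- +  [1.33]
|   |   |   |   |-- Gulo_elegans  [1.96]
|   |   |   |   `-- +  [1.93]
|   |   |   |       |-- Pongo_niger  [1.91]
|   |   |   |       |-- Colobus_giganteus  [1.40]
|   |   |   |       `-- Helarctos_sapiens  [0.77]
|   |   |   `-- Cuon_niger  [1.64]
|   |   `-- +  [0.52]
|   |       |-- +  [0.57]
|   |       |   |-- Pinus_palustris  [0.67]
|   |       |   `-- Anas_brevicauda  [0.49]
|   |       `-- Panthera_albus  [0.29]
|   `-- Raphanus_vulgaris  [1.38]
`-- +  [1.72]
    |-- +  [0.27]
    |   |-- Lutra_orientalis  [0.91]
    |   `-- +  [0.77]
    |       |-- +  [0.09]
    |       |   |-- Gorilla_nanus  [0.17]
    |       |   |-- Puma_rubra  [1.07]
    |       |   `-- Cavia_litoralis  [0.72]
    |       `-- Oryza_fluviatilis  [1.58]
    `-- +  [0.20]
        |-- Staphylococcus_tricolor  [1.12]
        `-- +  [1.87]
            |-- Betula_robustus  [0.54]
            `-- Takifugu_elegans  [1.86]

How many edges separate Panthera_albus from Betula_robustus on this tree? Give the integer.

The MRCA of Panthera_albus and Betula_robustus is the root of the tree.
From Panthera_albus up to that node: 4 branches. From Betula_robustus up to the same node: 4 branches. Total: 4 + 4 = 8.

8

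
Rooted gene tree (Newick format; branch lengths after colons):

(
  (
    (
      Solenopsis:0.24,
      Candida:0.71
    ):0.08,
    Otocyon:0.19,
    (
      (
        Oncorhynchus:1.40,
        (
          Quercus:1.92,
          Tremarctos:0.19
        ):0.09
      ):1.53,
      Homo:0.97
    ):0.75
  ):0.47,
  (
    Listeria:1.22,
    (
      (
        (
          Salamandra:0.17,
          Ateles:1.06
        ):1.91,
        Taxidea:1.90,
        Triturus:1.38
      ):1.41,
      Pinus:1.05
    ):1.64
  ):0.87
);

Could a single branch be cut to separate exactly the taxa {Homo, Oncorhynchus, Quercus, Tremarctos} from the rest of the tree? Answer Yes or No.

Yes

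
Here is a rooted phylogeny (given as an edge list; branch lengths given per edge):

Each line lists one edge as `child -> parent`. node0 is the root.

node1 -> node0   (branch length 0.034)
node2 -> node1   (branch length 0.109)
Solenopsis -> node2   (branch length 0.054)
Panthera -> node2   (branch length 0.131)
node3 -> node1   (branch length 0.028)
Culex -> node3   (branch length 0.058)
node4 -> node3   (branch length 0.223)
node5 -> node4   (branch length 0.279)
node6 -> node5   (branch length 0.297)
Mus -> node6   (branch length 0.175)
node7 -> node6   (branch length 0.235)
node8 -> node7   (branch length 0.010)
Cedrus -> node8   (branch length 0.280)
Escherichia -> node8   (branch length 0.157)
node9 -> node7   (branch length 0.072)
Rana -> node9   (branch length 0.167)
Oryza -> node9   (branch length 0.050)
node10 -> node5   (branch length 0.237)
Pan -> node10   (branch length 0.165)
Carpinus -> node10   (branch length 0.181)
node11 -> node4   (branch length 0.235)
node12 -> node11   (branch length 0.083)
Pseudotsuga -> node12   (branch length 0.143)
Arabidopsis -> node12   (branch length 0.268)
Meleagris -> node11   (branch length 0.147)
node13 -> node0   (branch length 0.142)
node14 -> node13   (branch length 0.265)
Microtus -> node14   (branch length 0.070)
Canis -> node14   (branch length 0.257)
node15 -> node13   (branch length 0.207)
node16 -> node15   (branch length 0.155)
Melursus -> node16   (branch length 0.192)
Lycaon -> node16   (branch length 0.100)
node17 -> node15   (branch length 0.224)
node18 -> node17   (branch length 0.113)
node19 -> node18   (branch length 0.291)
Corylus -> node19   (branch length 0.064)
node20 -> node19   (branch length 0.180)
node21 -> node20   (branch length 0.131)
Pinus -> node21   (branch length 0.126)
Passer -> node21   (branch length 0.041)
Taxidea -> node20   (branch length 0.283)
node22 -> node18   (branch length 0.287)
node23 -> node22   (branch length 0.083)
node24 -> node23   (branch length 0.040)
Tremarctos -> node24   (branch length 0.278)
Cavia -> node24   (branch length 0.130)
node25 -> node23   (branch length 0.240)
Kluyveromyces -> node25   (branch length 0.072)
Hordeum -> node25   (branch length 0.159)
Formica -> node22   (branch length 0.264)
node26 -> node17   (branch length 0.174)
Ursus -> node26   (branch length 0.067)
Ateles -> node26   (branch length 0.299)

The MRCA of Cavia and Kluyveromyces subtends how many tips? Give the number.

4

The MRCA of Cavia and Kluyveromyces is the node subtending ((Tremarctos,Cavia),(Kluyveromyces,Hordeum)).
That clade contains 4 terminal taxa: Cavia, Hordeum, Kluyveromyces, Tremarctos.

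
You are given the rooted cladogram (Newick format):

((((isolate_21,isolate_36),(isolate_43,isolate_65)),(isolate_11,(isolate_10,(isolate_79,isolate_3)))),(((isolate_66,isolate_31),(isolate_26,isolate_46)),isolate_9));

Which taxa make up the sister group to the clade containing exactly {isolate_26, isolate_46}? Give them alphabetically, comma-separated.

isolate_31, isolate_66

The clade containing exactly {isolate_26, isolate_46} attaches to the tree at the node subtending ((isolate_66,isolate_31),(isolate_26,isolate_46)).
The other lineage descending from that same node — the sister group — is (isolate_66,isolate_31); its 2 tips in alphabetical order are the answer.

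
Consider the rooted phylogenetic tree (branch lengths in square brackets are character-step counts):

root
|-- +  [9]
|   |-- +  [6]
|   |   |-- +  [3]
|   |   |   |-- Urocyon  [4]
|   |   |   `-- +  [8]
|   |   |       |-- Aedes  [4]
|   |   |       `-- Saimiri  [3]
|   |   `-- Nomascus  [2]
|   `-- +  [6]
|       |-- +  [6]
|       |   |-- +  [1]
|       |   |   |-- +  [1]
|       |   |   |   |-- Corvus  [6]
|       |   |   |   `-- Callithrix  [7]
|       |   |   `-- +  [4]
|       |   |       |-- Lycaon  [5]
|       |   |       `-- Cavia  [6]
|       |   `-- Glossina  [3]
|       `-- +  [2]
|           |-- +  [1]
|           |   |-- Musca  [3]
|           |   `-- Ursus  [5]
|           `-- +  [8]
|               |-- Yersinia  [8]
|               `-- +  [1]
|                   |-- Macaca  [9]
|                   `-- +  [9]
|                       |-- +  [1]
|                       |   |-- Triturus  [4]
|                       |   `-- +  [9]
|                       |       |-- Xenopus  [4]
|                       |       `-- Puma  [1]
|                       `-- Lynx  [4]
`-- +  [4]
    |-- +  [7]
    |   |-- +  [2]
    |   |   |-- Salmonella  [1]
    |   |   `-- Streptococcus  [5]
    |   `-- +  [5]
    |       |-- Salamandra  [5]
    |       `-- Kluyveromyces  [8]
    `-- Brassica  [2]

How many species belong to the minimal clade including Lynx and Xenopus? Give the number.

4

The MRCA of Lynx and Xenopus is the node subtending ((Triturus,(Xenopus,Puma)),Lynx).
That clade contains 4 terminal taxa: Lynx, Puma, Triturus, Xenopus.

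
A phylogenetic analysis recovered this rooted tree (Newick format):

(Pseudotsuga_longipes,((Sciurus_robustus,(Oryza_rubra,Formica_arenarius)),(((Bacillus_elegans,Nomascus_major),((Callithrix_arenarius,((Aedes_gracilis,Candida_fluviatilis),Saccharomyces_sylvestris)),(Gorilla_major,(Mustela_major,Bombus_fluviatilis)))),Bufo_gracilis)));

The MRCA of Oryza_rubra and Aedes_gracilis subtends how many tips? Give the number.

13

The MRCA of Oryza_rubra and Aedes_gracilis is the node subtending ((Sciurus_robustus,(Oryza_rubra,Formica_arenarius)),(((Bacillus_elegans,Nomascus_major),((Callithrix_arenarius,((Aedes_gracilis,Candida_fluviatilis),Saccharomyces_sylvestris)),(Gorilla_major,(Mustela_major,Bombus_fluviatilis)))),Bufo_gracilis)).
That clade contains 13 terminal taxa: Aedes_gracilis, Bacillus_elegans, Bombus_fluviatilis, Bufo_gracilis, Callithrix_arenarius, Candida_fluviatilis, Formica_arenarius, Gorilla_major, Mustela_major, Nomascus_major, Oryza_rubra, Saccharomyces_sylvestris, Sciurus_robustus.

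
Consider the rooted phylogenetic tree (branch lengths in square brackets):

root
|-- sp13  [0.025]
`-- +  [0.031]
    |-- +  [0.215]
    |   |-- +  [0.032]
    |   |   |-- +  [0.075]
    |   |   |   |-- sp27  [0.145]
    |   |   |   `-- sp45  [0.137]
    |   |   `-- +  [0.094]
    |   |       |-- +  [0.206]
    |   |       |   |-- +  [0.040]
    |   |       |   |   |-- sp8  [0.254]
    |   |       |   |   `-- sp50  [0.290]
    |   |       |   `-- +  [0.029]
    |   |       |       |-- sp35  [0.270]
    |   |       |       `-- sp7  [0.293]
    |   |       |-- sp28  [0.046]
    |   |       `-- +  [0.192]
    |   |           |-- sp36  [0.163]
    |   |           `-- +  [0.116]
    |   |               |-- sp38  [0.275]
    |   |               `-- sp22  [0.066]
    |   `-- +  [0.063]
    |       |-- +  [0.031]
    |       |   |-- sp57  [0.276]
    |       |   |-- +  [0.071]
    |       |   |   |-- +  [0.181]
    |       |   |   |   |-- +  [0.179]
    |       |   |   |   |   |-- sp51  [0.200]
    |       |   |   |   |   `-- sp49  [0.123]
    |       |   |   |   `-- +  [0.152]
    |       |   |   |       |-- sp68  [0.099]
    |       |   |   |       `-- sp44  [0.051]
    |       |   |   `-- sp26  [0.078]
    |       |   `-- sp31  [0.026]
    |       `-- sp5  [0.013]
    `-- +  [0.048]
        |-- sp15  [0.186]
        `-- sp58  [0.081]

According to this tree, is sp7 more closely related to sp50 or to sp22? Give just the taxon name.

sp50

The MRCA of sp7 and sp50 subtends ((sp8,sp50),(sp35,sp7)) (4 taxa).
The MRCA of sp7 and sp22 subtends (((sp8,sp50),(sp35,sp7)),sp28,(sp36,(sp38,sp22))) (8 taxa).
The first is nested inside the second, so sp7 shares a more recent common ancestor with sp50.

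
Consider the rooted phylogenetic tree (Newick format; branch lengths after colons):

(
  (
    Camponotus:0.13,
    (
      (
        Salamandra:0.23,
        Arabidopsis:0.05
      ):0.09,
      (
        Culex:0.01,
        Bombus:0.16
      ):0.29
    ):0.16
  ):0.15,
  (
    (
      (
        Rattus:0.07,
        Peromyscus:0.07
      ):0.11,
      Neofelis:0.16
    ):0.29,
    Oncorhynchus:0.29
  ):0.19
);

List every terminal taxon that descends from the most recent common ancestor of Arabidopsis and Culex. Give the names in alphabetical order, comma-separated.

Arabidopsis, Bombus, Culex, Salamandra

Tracing Arabidopsis: it sits inside (Salamandra,Arabidopsis).
Tracing Culex: it sits inside (Culex,Bombus).
The smallest clade enclosing both is ((Salamandra,Arabidopsis),(Culex,Bombus)); the answer is its 4 terminal taxa in alphabetical order.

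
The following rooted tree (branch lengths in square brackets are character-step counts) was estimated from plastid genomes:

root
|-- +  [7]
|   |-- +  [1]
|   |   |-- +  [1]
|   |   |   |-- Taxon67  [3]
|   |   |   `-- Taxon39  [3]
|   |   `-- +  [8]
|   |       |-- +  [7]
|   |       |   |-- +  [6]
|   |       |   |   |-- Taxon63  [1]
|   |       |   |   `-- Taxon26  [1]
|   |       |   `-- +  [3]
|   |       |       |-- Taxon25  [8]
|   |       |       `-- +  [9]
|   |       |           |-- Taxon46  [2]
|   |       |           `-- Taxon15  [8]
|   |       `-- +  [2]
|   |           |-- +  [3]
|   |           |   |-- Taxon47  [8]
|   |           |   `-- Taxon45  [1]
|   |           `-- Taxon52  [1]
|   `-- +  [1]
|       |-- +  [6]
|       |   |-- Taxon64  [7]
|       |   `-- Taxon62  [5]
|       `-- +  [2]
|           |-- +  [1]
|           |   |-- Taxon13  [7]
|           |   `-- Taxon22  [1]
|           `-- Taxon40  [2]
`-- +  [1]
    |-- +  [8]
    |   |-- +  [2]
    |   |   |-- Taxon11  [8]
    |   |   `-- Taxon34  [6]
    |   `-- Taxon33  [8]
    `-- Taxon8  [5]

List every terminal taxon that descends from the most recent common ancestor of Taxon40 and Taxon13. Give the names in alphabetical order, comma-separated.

Tracing Taxon40: it sits inside ((Taxon13,Taxon22),Taxon40).
Tracing Taxon13: it sits inside (Taxon13,Taxon22).
The smallest clade enclosing both is ((Taxon13,Taxon22),Taxon40); the answer is its 3 terminal taxa in alphabetical order.

Taxon13, Taxon22, Taxon40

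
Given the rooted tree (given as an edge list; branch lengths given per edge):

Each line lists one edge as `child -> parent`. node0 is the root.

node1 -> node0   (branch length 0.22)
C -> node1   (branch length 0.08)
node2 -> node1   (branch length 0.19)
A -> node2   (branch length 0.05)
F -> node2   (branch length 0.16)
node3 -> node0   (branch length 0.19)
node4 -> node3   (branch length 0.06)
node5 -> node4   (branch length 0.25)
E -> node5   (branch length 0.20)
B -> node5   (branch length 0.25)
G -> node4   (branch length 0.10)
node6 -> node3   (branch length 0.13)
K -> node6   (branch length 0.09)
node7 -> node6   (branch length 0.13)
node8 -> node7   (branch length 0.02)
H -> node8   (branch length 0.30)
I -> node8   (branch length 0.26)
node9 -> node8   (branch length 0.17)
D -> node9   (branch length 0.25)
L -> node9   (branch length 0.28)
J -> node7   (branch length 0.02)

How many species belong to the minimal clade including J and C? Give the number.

12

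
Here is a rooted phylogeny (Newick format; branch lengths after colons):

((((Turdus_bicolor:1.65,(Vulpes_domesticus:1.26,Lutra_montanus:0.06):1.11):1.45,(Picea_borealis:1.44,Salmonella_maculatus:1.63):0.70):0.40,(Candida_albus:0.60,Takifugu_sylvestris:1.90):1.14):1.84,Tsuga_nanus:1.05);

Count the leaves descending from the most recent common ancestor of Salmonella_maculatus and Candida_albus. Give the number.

7

The MRCA of Salmonella_maculatus and Candida_albus is the node subtending (((Turdus_bicolor,(Vulpes_domesticus,Lutra_montanus)),(Picea_borealis,Salmonella_maculatus)),(Candida_albus,Takifugu_sylvestris)).
That clade contains 7 terminal taxa: Candida_albus, Lutra_montanus, Picea_borealis, Salmonella_maculatus, Takifugu_sylvestris, Turdus_bicolor, Vulpes_domesticus.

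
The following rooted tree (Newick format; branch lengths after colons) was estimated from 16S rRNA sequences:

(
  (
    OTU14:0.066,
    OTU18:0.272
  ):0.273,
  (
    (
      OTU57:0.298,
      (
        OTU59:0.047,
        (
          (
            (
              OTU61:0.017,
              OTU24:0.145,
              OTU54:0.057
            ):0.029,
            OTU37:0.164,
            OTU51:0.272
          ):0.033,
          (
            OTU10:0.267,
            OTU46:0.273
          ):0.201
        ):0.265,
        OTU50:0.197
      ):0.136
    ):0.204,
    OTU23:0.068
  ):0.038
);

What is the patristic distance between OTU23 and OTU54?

The path runs OTU23 → … → MRCA → … → OTU54; the MRCA is the node subtending ((OTU57,(OTU59,(((OTU61,OTU24,OTU54),OTU37,OTU51),(OTU10,OTU46)),OTU50)),OTU23).
Branch lengths along that path: 0.068 + 0.204 + 0.136 + 0.265 + 0.033 + 0.029 + 0.057 = 0.792.

0.792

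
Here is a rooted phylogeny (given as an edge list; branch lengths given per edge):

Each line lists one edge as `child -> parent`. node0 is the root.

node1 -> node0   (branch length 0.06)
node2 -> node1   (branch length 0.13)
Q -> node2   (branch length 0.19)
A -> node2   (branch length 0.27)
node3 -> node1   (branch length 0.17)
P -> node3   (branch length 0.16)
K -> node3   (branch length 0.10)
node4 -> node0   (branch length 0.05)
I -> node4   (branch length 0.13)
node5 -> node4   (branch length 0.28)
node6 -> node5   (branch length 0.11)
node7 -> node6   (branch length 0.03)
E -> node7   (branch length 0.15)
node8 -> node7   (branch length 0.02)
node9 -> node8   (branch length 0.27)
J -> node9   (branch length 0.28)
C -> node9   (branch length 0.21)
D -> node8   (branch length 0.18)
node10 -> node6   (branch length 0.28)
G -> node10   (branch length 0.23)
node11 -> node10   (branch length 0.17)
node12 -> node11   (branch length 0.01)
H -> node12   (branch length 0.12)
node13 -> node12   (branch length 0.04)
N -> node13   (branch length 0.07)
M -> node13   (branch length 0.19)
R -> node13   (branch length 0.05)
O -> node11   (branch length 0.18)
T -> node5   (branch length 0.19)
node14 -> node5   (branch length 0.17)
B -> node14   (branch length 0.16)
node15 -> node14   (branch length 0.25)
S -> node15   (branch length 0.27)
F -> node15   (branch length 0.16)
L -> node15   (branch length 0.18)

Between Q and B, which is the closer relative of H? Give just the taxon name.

B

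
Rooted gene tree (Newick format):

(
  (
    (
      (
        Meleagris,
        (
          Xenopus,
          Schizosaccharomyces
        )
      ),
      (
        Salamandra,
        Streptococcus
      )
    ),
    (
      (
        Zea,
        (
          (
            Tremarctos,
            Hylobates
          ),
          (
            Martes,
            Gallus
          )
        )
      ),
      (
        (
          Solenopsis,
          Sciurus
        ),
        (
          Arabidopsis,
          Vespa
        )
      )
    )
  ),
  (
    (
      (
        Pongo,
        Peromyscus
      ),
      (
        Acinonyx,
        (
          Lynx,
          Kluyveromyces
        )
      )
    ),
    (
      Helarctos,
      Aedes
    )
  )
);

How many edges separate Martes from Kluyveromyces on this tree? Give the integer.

The MRCA of Martes and Kluyveromyces is the root of the tree.
From Martes up to that node: 6 branches. From Kluyveromyces up to the same node: 5 branches. Total: 6 + 5 = 11.

11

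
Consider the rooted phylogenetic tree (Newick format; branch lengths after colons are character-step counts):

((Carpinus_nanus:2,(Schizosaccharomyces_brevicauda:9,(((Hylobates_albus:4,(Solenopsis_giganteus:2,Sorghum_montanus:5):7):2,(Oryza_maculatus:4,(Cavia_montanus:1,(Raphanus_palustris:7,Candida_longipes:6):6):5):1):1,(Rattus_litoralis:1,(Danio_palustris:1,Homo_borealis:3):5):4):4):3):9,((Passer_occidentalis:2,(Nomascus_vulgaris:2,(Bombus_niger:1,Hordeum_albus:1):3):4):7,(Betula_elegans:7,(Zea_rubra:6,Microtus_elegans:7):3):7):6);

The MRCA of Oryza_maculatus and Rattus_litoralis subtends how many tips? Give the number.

10

The MRCA of Oryza_maculatus and Rattus_litoralis is the node subtending (((Hylobates_albus,(Solenopsis_giganteus,Sorghum_montanus)),(Oryza_maculatus,(Cavia_montanus,(Raphanus_palustris,Candida_longipes)))),(Rattus_litoralis,(Danio_palustris,Homo_borealis))).
That clade contains 10 terminal taxa: Candida_longipes, Cavia_montanus, Danio_palustris, Homo_borealis, Hylobates_albus, Oryza_maculatus, Raphanus_palustris, Rattus_litoralis, Solenopsis_giganteus, Sorghum_montanus.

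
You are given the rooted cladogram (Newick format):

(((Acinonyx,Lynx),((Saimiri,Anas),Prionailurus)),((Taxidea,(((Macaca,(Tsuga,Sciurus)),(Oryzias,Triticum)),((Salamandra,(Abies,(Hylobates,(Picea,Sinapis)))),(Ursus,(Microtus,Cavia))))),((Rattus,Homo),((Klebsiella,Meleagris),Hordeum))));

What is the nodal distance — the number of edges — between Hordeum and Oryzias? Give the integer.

8

The MRCA of Hordeum and Oryzias is the node subtending ((Taxidea,(((Macaca,(Tsuga,Sciurus)),(Oryzias,Triticum)),((Salamandra,(Abies,(Hylobates,(Picea,Sinapis)))),(Ursus,(Microtus,Cavia))))),((Rattus,Homo),((Klebsiella,Meleagris),Hordeum))).
From Hordeum up to that node: 3 branches. From Oryzias up to the same node: 5 branches. Total: 3 + 5 = 8.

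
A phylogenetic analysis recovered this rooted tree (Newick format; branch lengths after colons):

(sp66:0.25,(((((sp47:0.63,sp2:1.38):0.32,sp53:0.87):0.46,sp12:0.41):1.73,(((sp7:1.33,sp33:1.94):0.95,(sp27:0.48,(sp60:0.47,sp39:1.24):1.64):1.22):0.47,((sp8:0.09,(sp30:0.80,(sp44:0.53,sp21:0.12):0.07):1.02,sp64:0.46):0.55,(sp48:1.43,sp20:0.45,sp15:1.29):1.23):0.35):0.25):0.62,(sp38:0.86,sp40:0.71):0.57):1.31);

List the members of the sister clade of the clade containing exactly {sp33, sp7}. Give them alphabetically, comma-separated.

sp27, sp39, sp60

The clade containing exactly {sp33, sp7} attaches to the tree at the node subtending ((sp7,sp33),(sp27,(sp60,sp39))).
The other lineage descending from that same node — the sister group — is (sp27,(sp60,sp39)); its 3 tips in alphabetical order are the answer.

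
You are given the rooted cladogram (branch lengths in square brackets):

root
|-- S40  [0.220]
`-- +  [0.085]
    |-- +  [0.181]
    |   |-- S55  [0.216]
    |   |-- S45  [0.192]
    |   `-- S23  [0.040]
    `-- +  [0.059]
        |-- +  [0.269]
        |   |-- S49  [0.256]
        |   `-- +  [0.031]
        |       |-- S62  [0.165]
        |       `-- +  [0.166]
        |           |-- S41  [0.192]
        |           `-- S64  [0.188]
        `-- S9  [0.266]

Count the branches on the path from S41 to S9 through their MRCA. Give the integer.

5

The MRCA of S41 and S9 is the node subtending ((S49,(S62,(S41,S64))),S9).
From S41 up to that node: 4 branches. From S9 up to the same node: 1 branch. Total: 4 + 1 = 5.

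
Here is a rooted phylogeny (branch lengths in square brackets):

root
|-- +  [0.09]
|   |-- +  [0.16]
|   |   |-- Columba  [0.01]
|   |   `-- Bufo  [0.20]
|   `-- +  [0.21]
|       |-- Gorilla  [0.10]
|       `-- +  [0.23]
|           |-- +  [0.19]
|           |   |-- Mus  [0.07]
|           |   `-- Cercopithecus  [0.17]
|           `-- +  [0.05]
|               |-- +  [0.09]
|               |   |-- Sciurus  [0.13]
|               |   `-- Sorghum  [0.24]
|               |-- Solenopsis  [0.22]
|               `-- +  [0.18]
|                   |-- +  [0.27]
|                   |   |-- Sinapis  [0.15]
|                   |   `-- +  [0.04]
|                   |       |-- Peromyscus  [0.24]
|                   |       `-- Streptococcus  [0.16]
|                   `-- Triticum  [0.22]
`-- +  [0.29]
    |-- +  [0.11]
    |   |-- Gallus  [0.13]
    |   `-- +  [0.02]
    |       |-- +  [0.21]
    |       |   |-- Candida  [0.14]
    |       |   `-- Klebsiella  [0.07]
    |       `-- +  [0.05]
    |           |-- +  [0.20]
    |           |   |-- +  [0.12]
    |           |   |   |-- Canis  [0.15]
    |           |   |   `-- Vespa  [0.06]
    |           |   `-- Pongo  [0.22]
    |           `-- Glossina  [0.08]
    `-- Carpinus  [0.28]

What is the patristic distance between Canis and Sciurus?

The path runs Canis → … → MRCA → … → Sciurus; the MRCA is the root of the tree.
Branch lengths along that path: 0.15 + 0.12 + 0.20 + 0.05 + 0.02 + 0.11 + 0.29 + 0.09 + 0.21 + 0.23 + 0.05 + 0.09 + 0.13 = 1.74.

1.74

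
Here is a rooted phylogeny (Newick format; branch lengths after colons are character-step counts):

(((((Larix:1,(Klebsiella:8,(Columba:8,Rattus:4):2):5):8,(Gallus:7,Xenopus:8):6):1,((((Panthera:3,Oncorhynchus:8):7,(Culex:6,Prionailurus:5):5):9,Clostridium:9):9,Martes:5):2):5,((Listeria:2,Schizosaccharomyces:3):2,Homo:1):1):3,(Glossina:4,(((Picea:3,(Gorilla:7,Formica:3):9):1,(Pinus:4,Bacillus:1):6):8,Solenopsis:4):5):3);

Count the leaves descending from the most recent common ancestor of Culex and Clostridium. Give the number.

5

The MRCA of Culex and Clostridium is the node subtending (((Panthera,Oncorhynchus),(Culex,Prionailurus)),Clostridium).
That clade contains 5 terminal taxa: Clostridium, Culex, Oncorhynchus, Panthera, Prionailurus.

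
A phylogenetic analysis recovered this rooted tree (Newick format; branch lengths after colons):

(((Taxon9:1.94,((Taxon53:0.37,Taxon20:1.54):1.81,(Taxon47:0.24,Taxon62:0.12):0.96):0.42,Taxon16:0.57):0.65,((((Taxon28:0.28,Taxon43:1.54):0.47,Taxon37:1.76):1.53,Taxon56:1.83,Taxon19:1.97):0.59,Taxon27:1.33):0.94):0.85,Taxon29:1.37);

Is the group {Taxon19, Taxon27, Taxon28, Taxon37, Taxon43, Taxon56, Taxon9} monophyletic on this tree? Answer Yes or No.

The MRCA of the listed taxa subtends ((Taxon9,((Taxon53,Taxon20),(Taxon47,Taxon62)),Taxon16),((((Taxon28,Taxon43),Taxon37),Taxon56,Taxon19),Taxon27)).
That clade also contains Taxon16, Taxon20, Taxon47, Taxon53, Taxon62, which are not in the proposed group, so the group is not monophyletic.

No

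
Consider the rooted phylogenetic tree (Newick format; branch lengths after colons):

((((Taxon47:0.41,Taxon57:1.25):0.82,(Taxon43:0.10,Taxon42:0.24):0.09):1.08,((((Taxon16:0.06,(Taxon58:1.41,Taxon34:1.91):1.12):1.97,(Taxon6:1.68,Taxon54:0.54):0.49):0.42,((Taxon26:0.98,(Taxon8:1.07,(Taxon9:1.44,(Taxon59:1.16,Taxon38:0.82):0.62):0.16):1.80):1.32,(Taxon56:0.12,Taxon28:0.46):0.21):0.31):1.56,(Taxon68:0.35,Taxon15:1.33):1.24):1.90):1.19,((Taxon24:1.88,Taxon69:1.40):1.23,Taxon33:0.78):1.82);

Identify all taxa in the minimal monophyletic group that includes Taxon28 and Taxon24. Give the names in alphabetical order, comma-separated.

Taxon15, Taxon16, Taxon24, Taxon26, Taxon28, Taxon33, Taxon34, Taxon38, Taxon42, Taxon43, Taxon47, Taxon54, Taxon56, Taxon57, Taxon58, Taxon59, Taxon6, Taxon68, Taxon69, Taxon8, Taxon9

Tracing Taxon28: it sits inside (Taxon56,Taxon28).
Tracing Taxon24: it sits inside (Taxon24,Taxon69).
The smallest clade enclosing both is the whole tree (their MRCA is the root), so the answer is all 21 tips in alphabetical order.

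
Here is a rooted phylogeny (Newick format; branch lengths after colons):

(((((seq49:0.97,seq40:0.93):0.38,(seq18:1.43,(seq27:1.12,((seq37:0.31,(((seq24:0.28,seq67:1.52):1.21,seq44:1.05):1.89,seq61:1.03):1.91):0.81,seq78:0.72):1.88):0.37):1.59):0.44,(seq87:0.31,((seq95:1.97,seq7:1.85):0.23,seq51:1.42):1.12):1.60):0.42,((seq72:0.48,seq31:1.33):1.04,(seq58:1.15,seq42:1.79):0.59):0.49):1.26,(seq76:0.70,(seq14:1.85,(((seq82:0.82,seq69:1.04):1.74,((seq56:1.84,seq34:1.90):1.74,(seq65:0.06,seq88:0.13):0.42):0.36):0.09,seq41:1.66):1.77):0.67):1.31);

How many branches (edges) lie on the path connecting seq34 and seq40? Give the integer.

12

The MRCA of seq34 and seq40 is the root of the tree.
From seq34 up to that node: 7 branches. From seq40 up to the same node: 5 branches. Total: 7 + 5 = 12.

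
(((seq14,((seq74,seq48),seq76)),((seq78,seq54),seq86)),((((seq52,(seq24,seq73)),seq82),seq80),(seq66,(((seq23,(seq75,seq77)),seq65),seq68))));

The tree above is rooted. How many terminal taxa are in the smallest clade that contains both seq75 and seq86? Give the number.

The MRCA of seq75 and seq86 is the root, so the clade is the entire tree.
That clade contains 18 terminal taxa: seq14, seq23, seq24, seq48, seq52, seq54, seq65, seq66, seq68, seq73, seq74, seq75, seq76, seq77, seq78, seq80, seq82, seq86.

18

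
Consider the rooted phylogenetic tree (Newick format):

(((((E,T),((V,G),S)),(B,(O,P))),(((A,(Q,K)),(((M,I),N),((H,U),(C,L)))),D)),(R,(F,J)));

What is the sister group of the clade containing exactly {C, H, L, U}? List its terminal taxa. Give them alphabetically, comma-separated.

The clade containing exactly {C, H, L, U} attaches to the tree at the node subtending (((M,I),N),((H,U),(C,L))).
The other lineage descending from that same node — the sister group — is ((M,I),N); its 3 tips in alphabetical order are the answer.

I, M, N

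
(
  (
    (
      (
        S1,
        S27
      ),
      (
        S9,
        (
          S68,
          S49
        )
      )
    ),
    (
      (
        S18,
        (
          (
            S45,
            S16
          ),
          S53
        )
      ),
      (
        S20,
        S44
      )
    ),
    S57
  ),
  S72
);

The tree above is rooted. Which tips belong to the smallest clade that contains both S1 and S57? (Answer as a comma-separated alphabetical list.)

Tracing S1: it sits inside (S1,S27).
Tracing S57: it sits inside (((S1,S27),(S9,(S68,S49))),((S18,((S45,S16),S53)),(S20,S44)),S57).
The smallest clade enclosing both is (((S1,S27),(S9,(S68,S49))),((S18,((S45,S16),S53)),(S20,S44)),S57); the answer is its 12 terminal taxa in alphabetical order.

S1, S16, S18, S20, S27, S44, S45, S49, S53, S57, S68, S9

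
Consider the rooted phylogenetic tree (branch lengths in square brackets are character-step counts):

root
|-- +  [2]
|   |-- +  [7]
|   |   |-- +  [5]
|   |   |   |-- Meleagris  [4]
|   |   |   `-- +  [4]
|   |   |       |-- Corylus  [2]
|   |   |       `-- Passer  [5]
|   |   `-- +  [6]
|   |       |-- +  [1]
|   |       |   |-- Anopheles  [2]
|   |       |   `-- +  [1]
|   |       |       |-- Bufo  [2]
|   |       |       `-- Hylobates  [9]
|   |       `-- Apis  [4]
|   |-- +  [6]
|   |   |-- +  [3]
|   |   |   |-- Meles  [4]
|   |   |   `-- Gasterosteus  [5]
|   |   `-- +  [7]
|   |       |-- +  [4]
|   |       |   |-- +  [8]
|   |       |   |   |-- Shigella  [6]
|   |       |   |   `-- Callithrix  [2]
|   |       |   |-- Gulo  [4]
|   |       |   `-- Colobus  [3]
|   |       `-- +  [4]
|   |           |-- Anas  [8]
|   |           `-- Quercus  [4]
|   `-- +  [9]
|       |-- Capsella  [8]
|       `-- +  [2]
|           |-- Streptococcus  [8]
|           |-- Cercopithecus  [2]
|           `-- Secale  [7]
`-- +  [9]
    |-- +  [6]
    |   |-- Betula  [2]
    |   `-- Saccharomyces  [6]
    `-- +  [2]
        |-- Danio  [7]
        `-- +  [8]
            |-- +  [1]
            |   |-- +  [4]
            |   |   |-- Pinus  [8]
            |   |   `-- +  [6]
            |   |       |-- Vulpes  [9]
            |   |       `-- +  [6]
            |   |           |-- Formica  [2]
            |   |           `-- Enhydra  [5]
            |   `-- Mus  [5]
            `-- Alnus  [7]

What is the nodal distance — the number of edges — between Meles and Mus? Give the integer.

The MRCA of Meles and Mus is the root of the tree.
From Meles up to that node: 4 branches. From Mus up to the same node: 5 branches. Total: 4 + 5 = 9.

9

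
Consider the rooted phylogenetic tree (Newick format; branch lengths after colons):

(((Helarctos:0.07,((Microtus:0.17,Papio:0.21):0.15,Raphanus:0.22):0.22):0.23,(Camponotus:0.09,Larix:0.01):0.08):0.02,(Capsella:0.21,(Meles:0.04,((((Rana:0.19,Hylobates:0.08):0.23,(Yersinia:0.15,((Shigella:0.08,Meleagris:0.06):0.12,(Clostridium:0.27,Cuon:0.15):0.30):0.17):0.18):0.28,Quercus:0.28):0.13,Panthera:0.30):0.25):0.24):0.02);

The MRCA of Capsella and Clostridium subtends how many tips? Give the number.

11

The MRCA of Capsella and Clostridium is the node subtending (Capsella,(Meles,((((Rana,Hylobates),(Yersinia,((Shigella,Meleagris),(Clostridium,Cuon)))),Quercus),Panthera))).
That clade contains 11 terminal taxa: Capsella, Clostridium, Cuon, Hylobates, Meleagris, Meles, Panthera, Quercus, Rana, Shigella, Yersinia.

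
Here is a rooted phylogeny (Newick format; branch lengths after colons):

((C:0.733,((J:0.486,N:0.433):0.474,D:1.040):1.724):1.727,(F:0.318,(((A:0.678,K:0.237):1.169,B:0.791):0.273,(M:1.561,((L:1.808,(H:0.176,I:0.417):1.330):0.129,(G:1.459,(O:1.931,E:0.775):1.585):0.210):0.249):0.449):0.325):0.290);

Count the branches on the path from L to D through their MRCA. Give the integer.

The MRCA of L and D is the root of the tree.
From L up to that node: 6 branches. From D up to the same node: 3 branches. Total: 6 + 3 = 9.

9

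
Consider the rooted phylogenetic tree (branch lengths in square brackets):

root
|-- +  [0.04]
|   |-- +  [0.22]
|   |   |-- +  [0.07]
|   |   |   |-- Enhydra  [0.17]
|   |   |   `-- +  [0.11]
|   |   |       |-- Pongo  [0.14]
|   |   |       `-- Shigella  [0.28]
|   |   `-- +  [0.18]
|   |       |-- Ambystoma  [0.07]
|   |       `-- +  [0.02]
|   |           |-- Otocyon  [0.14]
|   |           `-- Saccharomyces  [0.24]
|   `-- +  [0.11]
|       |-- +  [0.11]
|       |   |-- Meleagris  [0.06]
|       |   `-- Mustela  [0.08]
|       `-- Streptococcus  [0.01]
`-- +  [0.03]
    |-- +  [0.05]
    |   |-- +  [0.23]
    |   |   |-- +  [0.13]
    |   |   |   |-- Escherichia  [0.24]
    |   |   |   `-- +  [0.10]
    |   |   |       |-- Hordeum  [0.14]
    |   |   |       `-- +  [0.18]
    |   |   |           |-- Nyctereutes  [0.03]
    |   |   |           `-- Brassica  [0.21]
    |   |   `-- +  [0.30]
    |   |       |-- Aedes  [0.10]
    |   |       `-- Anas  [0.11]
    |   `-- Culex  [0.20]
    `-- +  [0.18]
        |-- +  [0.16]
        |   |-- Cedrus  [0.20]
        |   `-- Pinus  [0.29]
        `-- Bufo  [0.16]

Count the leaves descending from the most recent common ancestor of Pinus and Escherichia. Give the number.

The MRCA of Pinus and Escherichia is the node subtending ((((Escherichia,(Hordeum,(Nyctereutes,Brassica))),(Aedes,Anas)),Culex),((Cedrus,Pinus),Bufo)).
That clade contains 10 terminal taxa: Aedes, Anas, Brassica, Bufo, Cedrus, Culex, Escherichia, Hordeum, Nyctereutes, Pinus.

10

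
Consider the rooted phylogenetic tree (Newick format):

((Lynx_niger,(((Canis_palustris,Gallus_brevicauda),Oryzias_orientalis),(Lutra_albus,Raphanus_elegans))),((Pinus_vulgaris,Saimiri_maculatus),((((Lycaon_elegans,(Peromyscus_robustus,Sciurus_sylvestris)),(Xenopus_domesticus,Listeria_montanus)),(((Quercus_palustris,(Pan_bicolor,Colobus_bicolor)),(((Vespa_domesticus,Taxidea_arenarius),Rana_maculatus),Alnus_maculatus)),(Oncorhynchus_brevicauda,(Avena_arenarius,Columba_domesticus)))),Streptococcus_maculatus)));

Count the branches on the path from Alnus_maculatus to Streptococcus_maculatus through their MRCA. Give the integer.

6

The MRCA of Alnus_maculatus and Streptococcus_maculatus is the node subtending ((((Lycaon_elegans,(Peromyscus_robustus,Sciurus_sylvestris)),(Xenopus_domesticus,Listeria_montanus)),(((Quercus_palustris,(Pan_bicolor,Colobus_bicolor)),(((Vespa_domesticus,Taxidea_arenarius),Rana_maculatus),Alnus_maculatus)),(Oncorhynchus_brevicauda,(Avena_arenarius,Columba_domesticus)))),Streptococcus_maculatus).
From Alnus_maculatus up to that node: 5 branches. From Streptococcus_maculatus up to the same node: 1 branch. Total: 5 + 1 = 6.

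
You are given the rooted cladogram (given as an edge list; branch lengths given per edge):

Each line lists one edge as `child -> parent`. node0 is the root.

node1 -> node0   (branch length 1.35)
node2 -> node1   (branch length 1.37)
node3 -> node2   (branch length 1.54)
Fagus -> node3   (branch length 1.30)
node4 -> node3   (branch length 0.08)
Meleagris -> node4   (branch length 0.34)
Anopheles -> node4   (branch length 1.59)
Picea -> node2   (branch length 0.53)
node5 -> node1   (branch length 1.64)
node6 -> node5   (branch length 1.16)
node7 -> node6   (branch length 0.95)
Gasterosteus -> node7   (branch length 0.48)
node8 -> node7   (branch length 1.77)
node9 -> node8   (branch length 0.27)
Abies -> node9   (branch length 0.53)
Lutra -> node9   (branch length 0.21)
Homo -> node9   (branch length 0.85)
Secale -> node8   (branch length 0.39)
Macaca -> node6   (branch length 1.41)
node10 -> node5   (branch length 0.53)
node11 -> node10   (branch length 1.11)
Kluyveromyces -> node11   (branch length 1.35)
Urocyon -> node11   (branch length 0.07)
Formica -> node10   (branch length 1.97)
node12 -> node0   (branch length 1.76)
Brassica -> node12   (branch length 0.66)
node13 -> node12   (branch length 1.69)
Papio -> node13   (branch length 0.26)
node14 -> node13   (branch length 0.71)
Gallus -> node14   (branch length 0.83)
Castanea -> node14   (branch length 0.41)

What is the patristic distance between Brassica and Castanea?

The path runs Brassica → … → MRCA → … → Castanea; the MRCA is the node subtending (Brassica,(Papio,(Gallus,Castanea))).
Branch lengths along that path: 0.66 + 1.69 + 0.71 + 0.41 = 3.47.

3.47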